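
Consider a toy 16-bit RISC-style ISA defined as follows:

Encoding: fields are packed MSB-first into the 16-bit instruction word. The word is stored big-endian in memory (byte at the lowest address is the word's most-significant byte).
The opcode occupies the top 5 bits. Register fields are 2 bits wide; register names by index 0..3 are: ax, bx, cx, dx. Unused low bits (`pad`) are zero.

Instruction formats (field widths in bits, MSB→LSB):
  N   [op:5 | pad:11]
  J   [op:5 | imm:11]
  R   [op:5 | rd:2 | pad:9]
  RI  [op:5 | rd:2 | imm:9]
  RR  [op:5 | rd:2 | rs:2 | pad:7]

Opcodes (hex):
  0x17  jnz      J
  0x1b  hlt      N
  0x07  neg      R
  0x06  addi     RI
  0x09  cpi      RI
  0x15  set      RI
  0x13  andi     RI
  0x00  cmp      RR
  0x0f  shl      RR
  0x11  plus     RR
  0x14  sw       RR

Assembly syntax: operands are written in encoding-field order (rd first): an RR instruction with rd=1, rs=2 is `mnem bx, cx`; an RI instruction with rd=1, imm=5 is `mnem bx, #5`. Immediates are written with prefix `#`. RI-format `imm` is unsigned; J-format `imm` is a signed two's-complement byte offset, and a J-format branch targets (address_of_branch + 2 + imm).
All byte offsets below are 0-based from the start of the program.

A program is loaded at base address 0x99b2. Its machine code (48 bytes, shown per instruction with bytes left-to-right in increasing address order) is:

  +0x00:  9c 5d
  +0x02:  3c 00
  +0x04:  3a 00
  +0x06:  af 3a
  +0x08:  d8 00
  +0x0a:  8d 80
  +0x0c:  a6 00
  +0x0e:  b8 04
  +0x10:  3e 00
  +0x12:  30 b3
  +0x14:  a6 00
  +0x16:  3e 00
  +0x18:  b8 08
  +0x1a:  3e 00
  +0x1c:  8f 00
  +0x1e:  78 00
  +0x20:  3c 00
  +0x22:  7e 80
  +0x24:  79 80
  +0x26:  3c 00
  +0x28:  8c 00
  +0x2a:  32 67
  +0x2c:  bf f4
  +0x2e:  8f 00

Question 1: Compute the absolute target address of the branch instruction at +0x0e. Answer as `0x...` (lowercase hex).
0x99c6

off 0x0e: read b8 04 as big → 0xb804
  opcode bits[15:11]=0x17: jnz/J
  [10:0] imm=4 = #4
  target = base 0x99b2 + off 0x0e + 2 + imm 4 = 0x99c6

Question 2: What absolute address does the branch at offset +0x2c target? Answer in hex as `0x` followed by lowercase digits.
0x99d4

off 0x2c: read bf f4 as big → 0xbff4
  op=0xbff4>>11=0x17 ⇒ jnz (J)
  [10:0] imm=2036 (s11→-12) = #-12
  target = base 0x99b2 + off 0x2c + 2 + imm -12 = 0x99d4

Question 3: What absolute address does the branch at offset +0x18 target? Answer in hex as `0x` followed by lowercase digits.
@+18  big-endian(b8 08) = 0xb808
  top 5b → 0x17 → jnz [J]
  imm@[10:0]=0x8 ⇒ #8
  target = base 0x99b2 + off 0x18 + 2 + imm 8 = 0x99d4

0x99d4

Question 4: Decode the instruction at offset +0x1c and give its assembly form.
plus dx, cx

+0x1c: 8f 00 ⇒ word 0x8f00 (big)
  opcode bits[15:11]=0x11: plus/RR
  [10:9] rd=3 = dx
  [8:7] rs=2 = cx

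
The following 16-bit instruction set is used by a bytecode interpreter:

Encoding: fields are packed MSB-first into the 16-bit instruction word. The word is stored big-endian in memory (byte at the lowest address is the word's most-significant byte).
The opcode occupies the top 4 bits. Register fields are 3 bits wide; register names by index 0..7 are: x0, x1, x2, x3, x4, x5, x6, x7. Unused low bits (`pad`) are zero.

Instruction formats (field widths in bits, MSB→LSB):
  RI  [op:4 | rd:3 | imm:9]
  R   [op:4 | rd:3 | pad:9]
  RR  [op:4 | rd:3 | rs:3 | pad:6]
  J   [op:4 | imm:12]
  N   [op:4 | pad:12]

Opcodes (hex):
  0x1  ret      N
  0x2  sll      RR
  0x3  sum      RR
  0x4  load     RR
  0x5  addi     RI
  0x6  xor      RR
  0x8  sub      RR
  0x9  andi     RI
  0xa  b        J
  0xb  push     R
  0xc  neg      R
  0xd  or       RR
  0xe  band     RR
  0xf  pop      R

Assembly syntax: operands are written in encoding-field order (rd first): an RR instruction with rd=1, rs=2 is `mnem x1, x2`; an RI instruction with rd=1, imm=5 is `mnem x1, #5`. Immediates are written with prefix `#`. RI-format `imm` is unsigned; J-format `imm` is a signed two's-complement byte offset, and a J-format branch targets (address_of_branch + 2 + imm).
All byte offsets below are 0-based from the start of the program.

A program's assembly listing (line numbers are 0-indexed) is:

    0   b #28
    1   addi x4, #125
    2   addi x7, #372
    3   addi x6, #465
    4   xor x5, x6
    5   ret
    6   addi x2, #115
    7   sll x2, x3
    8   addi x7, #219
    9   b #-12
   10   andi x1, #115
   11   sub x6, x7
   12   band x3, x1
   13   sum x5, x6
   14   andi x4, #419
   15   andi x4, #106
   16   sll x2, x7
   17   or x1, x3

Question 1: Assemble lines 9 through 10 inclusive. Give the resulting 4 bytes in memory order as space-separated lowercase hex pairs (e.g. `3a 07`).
line 9 (b): pack op=0xa:4|imm=-12:12 = 0xaff4; big→ af f4
line 10 (andi): pack op=0x9:4|rd=1:3|imm=115:9 = 0x9273; big→ 92 73

af f4 92 73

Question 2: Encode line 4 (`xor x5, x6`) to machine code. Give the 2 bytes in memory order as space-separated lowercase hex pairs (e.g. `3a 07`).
line 4 (xor): pack op=0x6:4|rd=5:3|rs=6:3|pad=0:6 = 0x6b80; big→ 6b 80

6b 80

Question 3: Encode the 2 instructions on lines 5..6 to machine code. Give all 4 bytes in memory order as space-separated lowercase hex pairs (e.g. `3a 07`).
10 00 54 73

L5: ret op=0x1:4|pad=0:12 ⇒ 0x1000 ⇒ big 10 00
L6: addi op=0x5:4|rd=2:3|imm=115:9 ⇒ 0x5473 ⇒ big 54 73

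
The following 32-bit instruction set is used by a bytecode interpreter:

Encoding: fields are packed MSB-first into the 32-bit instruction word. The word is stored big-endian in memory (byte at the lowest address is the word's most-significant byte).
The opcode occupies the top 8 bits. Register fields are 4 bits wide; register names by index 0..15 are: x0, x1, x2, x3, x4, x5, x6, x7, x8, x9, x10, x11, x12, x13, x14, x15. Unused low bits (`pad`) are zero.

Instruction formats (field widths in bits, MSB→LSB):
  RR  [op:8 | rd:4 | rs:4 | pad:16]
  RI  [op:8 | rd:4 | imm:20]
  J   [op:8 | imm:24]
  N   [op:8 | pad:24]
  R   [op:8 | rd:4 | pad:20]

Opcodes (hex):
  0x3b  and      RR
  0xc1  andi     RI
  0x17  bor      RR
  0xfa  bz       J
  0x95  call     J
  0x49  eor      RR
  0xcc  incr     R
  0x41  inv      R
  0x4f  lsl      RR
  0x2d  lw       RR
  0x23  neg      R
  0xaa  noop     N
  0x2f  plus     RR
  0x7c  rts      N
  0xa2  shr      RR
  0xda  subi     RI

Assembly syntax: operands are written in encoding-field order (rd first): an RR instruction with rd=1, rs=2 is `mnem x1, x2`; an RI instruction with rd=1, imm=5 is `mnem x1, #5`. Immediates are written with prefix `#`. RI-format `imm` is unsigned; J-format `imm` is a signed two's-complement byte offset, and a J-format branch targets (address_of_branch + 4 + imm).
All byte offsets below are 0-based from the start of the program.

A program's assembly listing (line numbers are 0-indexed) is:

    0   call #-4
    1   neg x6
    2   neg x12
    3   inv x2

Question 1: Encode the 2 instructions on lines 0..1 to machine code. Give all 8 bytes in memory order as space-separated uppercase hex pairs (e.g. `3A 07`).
L0: call op=0x95:8|imm=-4:24 ⇒ 0x95fffffc ⇒ big 95 ff ff fc
L1: neg op=0x23:8|rd=6:4|pad=0:20 ⇒ 0x23600000 ⇒ big 23 60 00 00

95 FF FF FC 23 60 00 00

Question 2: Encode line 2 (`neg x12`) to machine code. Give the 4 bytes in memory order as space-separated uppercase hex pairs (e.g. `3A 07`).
23 C0 00 00

L2: neg op=0x23:8|rd=12:4|pad=0:20 ⇒ 0x23c00000 ⇒ big 23 c0 00 00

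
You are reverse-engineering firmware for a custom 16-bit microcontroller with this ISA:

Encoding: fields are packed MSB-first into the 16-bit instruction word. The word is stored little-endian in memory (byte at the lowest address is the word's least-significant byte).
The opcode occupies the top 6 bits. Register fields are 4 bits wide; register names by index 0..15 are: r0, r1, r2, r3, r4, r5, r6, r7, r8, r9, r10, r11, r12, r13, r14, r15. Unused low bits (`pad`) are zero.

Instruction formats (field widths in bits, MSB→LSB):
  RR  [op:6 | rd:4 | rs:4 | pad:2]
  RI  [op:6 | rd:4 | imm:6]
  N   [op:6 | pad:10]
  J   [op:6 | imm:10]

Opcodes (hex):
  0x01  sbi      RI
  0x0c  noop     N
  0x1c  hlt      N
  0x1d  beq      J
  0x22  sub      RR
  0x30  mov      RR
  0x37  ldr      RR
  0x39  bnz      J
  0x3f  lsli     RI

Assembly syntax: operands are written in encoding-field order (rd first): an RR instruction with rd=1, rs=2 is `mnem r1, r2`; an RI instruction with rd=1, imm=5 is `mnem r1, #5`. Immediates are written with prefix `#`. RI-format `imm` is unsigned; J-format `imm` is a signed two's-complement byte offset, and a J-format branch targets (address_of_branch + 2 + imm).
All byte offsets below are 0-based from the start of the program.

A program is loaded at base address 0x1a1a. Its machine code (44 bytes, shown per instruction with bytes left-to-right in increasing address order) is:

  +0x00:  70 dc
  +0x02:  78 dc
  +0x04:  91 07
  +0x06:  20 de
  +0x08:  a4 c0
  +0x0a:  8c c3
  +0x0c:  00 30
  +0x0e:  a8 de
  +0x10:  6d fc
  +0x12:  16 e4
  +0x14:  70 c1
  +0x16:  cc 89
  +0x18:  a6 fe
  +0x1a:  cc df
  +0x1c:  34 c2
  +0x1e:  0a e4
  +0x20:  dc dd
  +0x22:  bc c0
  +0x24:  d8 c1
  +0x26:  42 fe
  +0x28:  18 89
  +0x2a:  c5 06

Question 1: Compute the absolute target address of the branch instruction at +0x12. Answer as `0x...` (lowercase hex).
[12] 16 e4 → 0xe416
  top 6b → 0x39 → bnz [J]
  imm@[9:0]=0x16 ⇒ #22
  target = base 0x1a1a + off 0x12 + 2 + imm 22 = 0x1a44

0x1a44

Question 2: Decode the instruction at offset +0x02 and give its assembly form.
off 0x02: read 78 dc as little → 0xdc78
  opcode bits[15:10]=0x37: ldr/RR
  rd: (w>>6)&0xf=0x1 → r1
  rs: (w>>2)&0xf=0xe → r14

ldr r1, r14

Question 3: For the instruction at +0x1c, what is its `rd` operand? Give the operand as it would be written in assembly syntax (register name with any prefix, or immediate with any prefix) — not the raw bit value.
+0x1c: 34 c2 ⇒ word 0xc234 (little)
  opcode bits[15:10]=0x30: mov/RR
  [9:6] rd=8 = r8
  [5:2] rs=13 = r13

r8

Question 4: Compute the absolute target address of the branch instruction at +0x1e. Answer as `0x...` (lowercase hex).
[1e] 0a e4 → 0xe40a
  op=0xe40a>>10=0x39 ⇒ bnz (J)
  [9:0] imm=10 = #10
  target = base 0x1a1a + off 0x1e + 2 + imm 10 = 0x1a44

0x1a44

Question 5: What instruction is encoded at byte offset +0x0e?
@+0e  little-endian(a8 de) = 0xdea8
  op=0xdea8>>10=0x37 ⇒ ldr (RR)
  rd: (w>>6)&0xf=0xa → r10
  rs: (w>>2)&0xf=0xa → r10

ldr r10, r10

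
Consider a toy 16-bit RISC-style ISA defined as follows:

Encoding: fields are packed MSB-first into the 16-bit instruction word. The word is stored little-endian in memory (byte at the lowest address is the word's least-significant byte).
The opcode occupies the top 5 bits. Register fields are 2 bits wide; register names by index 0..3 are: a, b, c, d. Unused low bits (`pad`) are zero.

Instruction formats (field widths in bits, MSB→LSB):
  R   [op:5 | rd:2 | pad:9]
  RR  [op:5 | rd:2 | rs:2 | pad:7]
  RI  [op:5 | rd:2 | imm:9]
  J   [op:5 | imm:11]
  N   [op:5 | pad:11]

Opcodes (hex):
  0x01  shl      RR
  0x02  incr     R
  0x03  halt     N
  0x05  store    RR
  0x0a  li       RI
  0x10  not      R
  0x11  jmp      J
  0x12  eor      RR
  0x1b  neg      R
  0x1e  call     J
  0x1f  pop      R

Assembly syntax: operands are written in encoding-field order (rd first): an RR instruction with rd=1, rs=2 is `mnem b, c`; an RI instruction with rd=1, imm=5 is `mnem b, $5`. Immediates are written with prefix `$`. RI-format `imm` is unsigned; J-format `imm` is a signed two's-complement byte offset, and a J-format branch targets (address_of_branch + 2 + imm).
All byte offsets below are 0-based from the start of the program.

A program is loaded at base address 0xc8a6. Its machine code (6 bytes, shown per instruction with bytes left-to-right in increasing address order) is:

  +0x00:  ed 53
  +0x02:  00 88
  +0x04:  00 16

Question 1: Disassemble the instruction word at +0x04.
incr d

+0x04: 00 16 ⇒ word 0x1600 (little)
  opcode bits[15:11]=0x2: incr/R
  rd@[10:9]=0x3 ⇒ d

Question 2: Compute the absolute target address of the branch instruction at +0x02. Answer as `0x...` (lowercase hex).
[02] 00 88 → 0x8800
  op=0x8800>>11=0x11 ⇒ jmp (J)
  [10:0] imm=0 = $0
  target = base 0xc8a6 + off 0x02 + 2 + imm 0 = 0xc8aa

0xc8aa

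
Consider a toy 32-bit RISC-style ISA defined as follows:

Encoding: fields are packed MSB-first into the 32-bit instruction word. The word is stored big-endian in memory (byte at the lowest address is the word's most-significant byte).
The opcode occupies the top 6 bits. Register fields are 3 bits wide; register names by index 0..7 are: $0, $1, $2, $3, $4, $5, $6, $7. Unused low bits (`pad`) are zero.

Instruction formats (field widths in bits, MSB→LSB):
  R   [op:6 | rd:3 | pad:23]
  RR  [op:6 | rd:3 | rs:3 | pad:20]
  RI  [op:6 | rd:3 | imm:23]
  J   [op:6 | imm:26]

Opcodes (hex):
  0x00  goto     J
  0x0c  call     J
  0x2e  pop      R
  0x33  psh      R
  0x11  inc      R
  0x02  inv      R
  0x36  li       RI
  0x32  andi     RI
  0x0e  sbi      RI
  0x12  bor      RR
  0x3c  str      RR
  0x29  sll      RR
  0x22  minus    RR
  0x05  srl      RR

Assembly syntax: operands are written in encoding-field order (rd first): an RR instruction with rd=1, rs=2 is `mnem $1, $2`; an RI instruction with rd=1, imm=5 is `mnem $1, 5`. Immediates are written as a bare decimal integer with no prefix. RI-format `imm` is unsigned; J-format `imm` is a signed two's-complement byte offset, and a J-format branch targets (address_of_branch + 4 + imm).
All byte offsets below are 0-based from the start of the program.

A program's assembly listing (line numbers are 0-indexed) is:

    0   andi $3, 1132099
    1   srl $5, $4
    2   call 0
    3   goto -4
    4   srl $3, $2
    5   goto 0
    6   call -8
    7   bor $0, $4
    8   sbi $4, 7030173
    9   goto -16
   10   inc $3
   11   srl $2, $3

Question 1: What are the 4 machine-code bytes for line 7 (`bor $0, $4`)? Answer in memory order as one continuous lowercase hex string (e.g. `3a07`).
L7: bor op=0x12:6|rd=0:3|rs=4:3|pad=0:20 ⇒ 0x48400000 ⇒ big 48 40 00 00

48400000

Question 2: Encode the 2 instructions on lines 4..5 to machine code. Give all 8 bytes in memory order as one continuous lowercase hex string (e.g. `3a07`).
15a0000000000000

L4: srl op=0x5:6|rd=3:3|rs=2:3|pad=0:20 ⇒ 0x15a00000 ⇒ big 15 a0 00 00
L5: goto op=0x0:6|imm=0:26 ⇒ 0x00000000 ⇒ big 00 00 00 00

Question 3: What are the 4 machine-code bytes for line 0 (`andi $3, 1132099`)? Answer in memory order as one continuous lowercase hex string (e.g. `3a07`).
c9914643

0. andi fields op=0x32:6|rd=3:3|imm=1132099:23 → word c9914643h → c9 91 46 43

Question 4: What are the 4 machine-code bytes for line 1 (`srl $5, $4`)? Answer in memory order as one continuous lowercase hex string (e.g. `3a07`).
L1: srl op=0x5:6|rd=5:3|rs=4:3|pad=0:20 ⇒ 0x16c00000 ⇒ big 16 c0 00 00

16c00000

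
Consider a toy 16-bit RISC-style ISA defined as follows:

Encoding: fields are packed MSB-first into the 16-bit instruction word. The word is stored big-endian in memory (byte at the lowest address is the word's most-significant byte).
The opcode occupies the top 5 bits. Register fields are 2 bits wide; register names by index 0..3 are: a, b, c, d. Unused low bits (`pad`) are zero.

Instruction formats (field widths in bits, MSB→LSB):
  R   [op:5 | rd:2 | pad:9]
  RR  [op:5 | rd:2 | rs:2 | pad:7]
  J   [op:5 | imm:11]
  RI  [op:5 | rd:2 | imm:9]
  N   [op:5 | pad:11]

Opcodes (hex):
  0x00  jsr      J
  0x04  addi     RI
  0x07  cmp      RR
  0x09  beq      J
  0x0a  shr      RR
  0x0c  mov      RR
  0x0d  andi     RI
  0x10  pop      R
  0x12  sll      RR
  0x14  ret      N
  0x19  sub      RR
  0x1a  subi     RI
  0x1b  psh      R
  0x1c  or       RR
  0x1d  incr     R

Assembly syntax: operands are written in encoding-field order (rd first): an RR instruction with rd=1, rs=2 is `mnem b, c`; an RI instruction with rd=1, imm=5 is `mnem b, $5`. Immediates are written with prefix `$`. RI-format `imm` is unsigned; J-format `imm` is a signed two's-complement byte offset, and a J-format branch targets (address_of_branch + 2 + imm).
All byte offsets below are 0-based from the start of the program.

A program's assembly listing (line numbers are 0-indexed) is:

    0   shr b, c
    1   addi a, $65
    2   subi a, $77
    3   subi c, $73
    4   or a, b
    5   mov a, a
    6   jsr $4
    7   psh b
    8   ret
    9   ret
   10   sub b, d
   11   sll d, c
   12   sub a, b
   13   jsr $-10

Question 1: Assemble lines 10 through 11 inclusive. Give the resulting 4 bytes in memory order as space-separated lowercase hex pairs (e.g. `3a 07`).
L10: sub op=0x19:5|rd=1:2|rs=3:2|pad=0:7 ⇒ 0xcb80 ⇒ big cb 80
L11: sll op=0x12:5|rd=3:2|rs=2:2|pad=0:7 ⇒ 0x9700 ⇒ big 97 00

cb 80 97 00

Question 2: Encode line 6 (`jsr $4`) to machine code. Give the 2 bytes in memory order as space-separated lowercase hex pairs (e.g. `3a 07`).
00 04

line 6 (jsr): pack op=0x0:5|imm=4:11 = 0x0004; big→ 00 04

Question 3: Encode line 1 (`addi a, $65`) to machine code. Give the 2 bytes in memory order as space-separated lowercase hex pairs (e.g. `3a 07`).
line 1 (addi): pack op=0x4:5|rd=0:2|imm=65:9 = 0x2041; big→ 20 41

20 41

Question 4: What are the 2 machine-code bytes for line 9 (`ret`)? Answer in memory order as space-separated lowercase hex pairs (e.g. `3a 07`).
a0 00

L9: ret op=0x14:5|pad=0:11 ⇒ 0xa000 ⇒ big a0 00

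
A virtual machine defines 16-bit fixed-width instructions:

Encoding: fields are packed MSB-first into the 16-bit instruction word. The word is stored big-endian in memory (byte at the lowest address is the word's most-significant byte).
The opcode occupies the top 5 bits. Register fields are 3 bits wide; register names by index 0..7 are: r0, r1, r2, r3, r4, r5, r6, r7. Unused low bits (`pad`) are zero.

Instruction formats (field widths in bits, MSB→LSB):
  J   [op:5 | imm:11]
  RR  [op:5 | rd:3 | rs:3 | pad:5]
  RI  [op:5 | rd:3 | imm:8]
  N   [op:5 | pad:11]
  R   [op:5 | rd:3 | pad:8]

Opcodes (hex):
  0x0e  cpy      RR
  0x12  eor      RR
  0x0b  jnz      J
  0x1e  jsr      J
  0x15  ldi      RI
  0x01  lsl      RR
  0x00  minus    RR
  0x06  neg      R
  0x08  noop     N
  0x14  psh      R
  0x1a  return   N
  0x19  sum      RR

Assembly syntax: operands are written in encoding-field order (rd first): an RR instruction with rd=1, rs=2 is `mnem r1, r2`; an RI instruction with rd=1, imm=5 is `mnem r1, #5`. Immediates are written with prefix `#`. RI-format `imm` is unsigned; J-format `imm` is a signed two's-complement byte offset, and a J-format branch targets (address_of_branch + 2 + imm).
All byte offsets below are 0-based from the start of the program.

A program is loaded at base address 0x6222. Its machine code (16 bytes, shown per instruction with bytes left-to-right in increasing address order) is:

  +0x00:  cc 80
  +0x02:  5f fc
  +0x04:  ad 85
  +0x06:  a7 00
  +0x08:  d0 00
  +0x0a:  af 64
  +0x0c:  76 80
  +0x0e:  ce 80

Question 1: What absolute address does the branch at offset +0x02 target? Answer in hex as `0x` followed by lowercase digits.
0x6222

off 0x02: read 5f fc as big → 0x5ffc
  top 5b → 0xb → jnz [J]
  [10:0] imm=2044 (s11→-4) = #-4
  target = base 0x6222 + off 0x02 + 2 + imm -4 = 0x6222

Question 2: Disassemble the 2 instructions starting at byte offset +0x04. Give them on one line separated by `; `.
ldi r5, #133; psh r7

@+04  big-endian(ad 85) = 0xad85
  opcode bits[15:11]=0x15: ldi/RI
  [10:8] rd=5 = r5
  [7:0] imm=133 = #133
@+06  big-endian(a7 00) = 0xa700
  opcode bits[15:11]=0x14: psh/R
  [10:8] rd=7 = r7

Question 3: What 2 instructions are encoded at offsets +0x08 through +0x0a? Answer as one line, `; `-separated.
+0x08: d0 00 ⇒ word 0xd000 (big)
  opcode bits[15:11]=0x1a: return/N
+0x0a: af 64 ⇒ word 0xaf64 (big)
  opcode bits[15:11]=0x15: ldi/RI
  [10:8] rd=7 = r7
  [7:0] imm=100 = #100

return; ldi r7, #100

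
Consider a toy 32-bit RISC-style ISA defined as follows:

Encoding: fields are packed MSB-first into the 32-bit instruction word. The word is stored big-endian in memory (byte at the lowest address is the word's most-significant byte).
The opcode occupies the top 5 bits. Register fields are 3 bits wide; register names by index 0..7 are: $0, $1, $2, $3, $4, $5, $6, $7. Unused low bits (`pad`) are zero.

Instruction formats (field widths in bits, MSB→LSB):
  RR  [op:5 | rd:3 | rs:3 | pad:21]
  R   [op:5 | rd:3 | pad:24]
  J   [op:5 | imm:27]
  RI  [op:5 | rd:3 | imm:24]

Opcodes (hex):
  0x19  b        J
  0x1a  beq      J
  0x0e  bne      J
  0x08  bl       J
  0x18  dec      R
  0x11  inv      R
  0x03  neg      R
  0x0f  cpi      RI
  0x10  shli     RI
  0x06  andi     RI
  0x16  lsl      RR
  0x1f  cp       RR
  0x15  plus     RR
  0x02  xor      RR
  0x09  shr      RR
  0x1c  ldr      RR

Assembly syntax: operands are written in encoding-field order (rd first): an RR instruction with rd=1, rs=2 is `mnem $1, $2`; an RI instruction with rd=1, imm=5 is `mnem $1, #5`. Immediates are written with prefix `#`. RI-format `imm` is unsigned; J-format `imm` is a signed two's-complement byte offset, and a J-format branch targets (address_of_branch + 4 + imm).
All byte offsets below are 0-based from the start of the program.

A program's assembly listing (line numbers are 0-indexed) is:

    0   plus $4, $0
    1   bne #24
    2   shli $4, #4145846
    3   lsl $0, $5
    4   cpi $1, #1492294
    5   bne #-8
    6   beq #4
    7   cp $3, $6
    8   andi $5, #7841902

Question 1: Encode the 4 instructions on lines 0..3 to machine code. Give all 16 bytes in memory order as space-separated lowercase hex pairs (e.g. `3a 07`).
ac 00 00 00 70 00 00 18 84 3f 42 b6 b0 a0 00 00

line 0 (plus): pack op=0x15:5|rd=4:3|rs=0:3|pad=0:21 = 0xac000000; big→ ac 00 00 00
line 1 (bne): pack op=0xe:5|imm=24:27 = 0x70000018; big→ 70 00 00 18
line 2 (shli): pack op=0x10:5|rd=4:3|imm=4145846:24 = 0x843f42b6; big→ 84 3f 42 b6
line 3 (lsl): pack op=0x16:5|rd=0:3|rs=5:3|pad=0:21 = 0xb0a00000; big→ b0 a0 00 00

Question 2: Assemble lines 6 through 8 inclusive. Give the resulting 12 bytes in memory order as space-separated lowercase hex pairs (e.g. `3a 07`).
d0 00 00 04 fb c0 00 00 35 77 a8 6e

6. beq fields op=0x1a:5|imm=4:27 → word d0000004h → d0 00 00 04
7. cp fields op=0x1f:5|rd=3:3|rs=6:3|pad=0:21 → word fbc00000h → fb c0 00 00
8. andi fields op=0x6:5|rd=5:3|imm=7841902:24 → word 3577a86eh → 35 77 a8 6e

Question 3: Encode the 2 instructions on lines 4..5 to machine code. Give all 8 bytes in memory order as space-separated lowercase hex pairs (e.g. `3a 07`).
79 16 c5 46 77 ff ff f8

4. cpi fields op=0xf:5|rd=1:3|imm=1492294:24 → word 7916c546h → 79 16 c5 46
5. bne fields op=0xe:5|imm=-8:27 → word 77fffff8h → 77 ff ff f8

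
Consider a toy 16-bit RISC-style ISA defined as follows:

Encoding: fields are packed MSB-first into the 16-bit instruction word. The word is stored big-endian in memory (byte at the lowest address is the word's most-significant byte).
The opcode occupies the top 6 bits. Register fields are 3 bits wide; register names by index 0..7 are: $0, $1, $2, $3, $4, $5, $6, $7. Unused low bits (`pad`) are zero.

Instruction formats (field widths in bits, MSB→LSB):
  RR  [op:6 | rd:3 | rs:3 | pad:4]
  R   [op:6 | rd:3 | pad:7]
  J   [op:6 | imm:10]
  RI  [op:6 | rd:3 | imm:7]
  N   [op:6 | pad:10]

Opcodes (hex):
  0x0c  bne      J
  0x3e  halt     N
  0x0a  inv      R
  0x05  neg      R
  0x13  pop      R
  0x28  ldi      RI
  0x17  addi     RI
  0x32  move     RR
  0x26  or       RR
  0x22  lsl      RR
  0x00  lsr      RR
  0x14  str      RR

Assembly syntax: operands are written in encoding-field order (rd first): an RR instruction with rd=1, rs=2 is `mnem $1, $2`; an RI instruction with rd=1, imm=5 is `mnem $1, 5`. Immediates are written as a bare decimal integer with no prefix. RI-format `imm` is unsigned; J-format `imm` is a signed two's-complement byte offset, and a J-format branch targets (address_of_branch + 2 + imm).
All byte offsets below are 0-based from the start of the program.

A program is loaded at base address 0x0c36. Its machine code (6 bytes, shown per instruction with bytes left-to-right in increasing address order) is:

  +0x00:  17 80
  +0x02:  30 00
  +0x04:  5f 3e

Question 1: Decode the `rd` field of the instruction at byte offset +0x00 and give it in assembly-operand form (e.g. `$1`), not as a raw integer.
$7

@+00  big-endian(17 80) = 0x1780
  op=0x1780>>10=0x5 ⇒ neg (R)
  rd@[9:7]=0x7 ⇒ $7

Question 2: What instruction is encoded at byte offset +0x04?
+0x04: 5f 3e ⇒ word 0x5f3e (big)
  top 6b → 0x17 → addi [RI]
  rd@[9:7]=0x6 ⇒ $6
  imm@[6:0]=0x3e ⇒ 62

addi $6, 62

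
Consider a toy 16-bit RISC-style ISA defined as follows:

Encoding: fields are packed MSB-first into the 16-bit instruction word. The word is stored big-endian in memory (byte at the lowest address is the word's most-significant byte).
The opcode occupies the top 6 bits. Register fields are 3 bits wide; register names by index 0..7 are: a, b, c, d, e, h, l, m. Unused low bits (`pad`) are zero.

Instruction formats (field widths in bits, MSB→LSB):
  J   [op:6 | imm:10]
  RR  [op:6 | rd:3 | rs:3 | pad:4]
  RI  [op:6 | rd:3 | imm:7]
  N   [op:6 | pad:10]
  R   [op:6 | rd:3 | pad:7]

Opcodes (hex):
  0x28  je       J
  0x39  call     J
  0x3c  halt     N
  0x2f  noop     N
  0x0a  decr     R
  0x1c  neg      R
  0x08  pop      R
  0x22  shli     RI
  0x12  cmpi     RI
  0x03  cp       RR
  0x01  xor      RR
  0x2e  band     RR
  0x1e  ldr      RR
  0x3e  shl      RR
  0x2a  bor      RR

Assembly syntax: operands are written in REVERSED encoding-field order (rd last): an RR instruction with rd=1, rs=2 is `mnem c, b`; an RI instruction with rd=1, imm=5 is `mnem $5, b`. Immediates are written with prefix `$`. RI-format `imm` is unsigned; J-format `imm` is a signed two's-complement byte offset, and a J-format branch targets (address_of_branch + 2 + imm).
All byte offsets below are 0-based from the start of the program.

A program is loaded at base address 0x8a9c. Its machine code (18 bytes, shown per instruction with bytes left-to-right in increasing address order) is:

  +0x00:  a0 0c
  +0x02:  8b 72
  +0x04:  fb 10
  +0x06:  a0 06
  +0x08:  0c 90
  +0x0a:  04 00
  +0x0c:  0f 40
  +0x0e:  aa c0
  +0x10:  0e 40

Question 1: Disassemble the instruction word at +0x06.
je $6

[06] a0 06 → 0xa006
  top 6b → 0x28 → je [J]
  [9:0] imm=6 = $6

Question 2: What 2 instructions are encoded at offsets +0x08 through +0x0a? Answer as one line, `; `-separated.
cp b, b; xor a, a

@+08  big-endian(0c 90) = 0x0c90
  opcode bits[15:10]=0x3: cp/RR
  rd@[9:7]=0x1 ⇒ b
  rs@[6:4]=0x1 ⇒ b
@+0a  big-endian(04 00) = 0x0400
  opcode bits[15:10]=0x1: xor/RR
  rd@[9:7]=0x0 ⇒ a
  rs@[6:4]=0x0 ⇒ a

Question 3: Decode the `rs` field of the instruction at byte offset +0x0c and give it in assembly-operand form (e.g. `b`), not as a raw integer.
e

+0x0c: 0f 40 ⇒ word 0x0f40 (big)
  op=0x0f40>>10=0x3 ⇒ cp (RR)
  [9:7] rd=6 = l
  [6:4] rs=4 = e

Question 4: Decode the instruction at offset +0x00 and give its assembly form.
@+00  big-endian(a0 0c) = 0xa00c
  top 6b → 0x28 → je [J]
  imm@[9:0]=0xc ⇒ $12

je $12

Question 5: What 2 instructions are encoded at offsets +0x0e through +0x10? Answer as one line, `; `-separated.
off 0x0e: read aa c0 as big → 0xaac0
  opcode bits[15:10]=0x2a: bor/RR
  rd: (w>>7)&0x7=0x5 → h
  rs: (w>>4)&0x7=0x4 → e
off 0x10: read 0e 40 as big → 0x0e40
  opcode bits[15:10]=0x3: cp/RR
  rd: (w>>7)&0x7=0x4 → e
  rs: (w>>4)&0x7=0x4 → e

bor e, h; cp e, e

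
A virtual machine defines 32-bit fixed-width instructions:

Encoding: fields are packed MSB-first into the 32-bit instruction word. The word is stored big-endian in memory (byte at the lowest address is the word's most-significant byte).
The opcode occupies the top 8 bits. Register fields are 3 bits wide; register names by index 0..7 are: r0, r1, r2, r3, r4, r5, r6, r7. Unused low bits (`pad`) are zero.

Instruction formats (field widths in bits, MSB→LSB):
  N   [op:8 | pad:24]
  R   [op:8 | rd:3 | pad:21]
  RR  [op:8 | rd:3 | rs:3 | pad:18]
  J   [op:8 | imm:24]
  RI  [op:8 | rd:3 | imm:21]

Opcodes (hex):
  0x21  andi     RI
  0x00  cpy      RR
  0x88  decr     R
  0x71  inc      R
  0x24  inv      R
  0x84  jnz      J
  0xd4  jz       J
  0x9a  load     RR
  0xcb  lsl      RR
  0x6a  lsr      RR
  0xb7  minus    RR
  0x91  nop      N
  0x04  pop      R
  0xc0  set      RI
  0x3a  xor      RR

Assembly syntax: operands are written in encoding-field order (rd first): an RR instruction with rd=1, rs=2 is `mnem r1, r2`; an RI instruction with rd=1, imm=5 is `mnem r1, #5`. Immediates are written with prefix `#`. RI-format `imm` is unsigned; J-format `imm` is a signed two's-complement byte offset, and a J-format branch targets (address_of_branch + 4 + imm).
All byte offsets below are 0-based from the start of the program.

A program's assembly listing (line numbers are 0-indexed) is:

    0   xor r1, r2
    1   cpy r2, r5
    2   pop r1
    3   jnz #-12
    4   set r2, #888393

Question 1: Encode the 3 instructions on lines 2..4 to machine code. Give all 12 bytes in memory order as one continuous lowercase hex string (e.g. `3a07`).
line 2 (pop): pack op=0x4:8|rd=1:3|pad=0:21 = 0x04200000; big→ 04 20 00 00
line 3 (jnz): pack op=0x84:8|imm=-12:24 = 0x84fffff4; big→ 84 ff ff f4
line 4 (set): pack op=0xc0:8|rd=2:3|imm=888393:21 = 0xc04d8e49; big→ c0 4d 8e 49

0420000084fffff4c04d8e49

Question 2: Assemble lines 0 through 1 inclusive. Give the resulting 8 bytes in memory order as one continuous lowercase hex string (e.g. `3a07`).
0. xor fields op=0x3a:8|rd=1:3|rs=2:3|pad=0:18 → word 3a280000h → 3a 28 00 00
1. cpy fields op=0x0:8|rd=2:3|rs=5:3|pad=0:18 → word 00540000h → 00 54 00 00

3a28000000540000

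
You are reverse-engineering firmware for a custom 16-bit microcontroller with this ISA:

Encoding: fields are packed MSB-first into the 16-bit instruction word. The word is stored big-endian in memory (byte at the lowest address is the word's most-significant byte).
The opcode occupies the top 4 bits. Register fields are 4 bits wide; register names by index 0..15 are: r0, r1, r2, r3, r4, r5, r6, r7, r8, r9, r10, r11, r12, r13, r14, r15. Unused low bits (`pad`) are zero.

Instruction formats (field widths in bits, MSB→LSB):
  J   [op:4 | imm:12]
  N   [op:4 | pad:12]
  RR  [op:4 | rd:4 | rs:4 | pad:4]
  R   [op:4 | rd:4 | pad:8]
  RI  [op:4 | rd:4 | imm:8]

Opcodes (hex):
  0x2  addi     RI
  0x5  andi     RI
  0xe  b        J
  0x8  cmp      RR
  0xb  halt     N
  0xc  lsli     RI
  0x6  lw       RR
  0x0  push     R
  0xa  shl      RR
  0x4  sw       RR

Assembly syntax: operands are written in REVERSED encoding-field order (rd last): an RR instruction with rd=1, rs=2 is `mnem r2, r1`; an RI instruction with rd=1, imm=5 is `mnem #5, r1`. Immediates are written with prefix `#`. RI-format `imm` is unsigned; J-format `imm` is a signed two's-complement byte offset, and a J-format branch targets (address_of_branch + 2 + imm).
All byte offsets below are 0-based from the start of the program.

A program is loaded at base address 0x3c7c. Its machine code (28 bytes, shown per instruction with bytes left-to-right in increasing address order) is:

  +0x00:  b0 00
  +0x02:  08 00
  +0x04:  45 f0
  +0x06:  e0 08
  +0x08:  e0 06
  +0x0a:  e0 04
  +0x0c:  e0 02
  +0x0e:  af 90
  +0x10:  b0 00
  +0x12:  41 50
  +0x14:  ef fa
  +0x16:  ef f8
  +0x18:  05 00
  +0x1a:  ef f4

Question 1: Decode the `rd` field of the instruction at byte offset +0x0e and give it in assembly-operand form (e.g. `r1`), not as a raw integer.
r15

off 0x0e: read af 90 as big → 0xaf90
  op=0xaf90>>12=0xa ⇒ shl (RR)
  [11:8] rd=15 = r15
  [7:4] rs=9 = r9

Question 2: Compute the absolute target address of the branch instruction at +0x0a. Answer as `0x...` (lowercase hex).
[0a] e0 04 → 0xe004
  op=0xe004>>12=0xe ⇒ b (J)
  [11:0] imm=4 = #4
  target = base 0x3c7c + off 0x0a + 2 + imm 4 = 0x3c8c

0x3c8c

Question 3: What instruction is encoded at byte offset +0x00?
+0x00: b0 00 ⇒ word 0xb000 (big)
  op=0xb000>>12=0xb ⇒ halt (N)

halt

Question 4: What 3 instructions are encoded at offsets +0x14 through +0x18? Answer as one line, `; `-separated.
+0x14: ef fa ⇒ word 0xeffa (big)
  top 4b → 0xe → b [J]
  imm@[11:0]=0xffa (s12→-6) ⇒ #-6
+0x16: ef f8 ⇒ word 0xeff8 (big)
  top 4b → 0xe → b [J]
  imm@[11:0]=0xff8 (s12→-8) ⇒ #-8
+0x18: 05 00 ⇒ word 0x0500 (big)
  top 4b → 0x0 → push [R]
  rd@[11:8]=0x5 ⇒ r5

b #-6; b #-8; push r5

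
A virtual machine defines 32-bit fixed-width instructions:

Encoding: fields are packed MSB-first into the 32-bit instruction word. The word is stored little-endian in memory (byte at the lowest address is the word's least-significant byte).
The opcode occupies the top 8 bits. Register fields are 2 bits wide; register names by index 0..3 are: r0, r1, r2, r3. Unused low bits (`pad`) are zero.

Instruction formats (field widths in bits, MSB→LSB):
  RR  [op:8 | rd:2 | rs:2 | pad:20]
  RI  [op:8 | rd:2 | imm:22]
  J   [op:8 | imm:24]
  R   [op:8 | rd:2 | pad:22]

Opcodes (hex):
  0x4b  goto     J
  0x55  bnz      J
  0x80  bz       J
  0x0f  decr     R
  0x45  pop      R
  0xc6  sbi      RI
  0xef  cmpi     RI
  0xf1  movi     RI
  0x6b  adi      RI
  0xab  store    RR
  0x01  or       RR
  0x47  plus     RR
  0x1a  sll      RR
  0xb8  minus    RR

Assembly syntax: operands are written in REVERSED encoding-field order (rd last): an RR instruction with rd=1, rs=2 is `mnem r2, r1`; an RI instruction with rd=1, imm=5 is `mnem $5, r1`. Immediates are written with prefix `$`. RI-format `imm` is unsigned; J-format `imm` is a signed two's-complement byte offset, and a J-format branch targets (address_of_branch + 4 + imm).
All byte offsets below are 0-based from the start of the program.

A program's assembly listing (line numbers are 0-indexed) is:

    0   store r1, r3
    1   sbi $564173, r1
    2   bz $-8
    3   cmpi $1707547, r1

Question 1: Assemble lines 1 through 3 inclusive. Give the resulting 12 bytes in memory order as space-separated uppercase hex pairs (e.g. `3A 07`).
1. sbi fields op=0xc6:8|rd=1:2|imm=564173:22 → word c6489bcdh → cd 9b 48 c6
2. bz fields op=0x80:8|imm=-8:24 → word 80fffff8h → f8 ff ff 80
3. cmpi fields op=0xef:8|rd=1:2|imm=1707547:22 → word ef5a0e1bh → 1b 0e 5a ef

CD 9B 48 C6 F8 FF FF 80 1B 0E 5A EF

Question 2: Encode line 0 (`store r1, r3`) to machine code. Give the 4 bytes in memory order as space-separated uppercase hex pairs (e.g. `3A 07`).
L0: store op=0xab:8|rd=3:2|rs=1:2|pad=0:20 ⇒ 0xabd00000 ⇒ little 00 00 d0 ab

00 00 D0 AB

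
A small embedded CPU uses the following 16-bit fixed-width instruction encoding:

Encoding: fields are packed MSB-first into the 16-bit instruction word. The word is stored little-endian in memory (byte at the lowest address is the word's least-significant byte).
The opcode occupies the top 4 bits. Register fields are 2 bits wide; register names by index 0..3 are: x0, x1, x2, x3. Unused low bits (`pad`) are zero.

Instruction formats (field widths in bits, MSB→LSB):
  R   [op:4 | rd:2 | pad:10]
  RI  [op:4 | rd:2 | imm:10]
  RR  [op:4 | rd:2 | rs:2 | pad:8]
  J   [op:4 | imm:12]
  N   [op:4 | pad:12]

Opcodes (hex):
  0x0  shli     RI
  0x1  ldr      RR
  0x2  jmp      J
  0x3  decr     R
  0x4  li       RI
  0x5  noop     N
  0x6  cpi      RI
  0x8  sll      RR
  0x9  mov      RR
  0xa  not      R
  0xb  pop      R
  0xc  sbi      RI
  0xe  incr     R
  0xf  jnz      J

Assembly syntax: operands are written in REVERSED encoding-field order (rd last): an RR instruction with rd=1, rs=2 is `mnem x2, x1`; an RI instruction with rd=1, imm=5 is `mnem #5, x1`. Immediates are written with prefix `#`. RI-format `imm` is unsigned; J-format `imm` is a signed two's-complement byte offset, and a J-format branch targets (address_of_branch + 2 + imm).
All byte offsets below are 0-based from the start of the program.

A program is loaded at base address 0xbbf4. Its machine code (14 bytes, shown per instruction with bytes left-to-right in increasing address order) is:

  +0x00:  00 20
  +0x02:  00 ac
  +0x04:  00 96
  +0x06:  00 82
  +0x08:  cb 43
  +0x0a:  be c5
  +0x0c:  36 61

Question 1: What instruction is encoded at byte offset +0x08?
li #971, x0

@+08  little-endian(cb 43) = 0x43cb
  top 4b → 0x4 → li [RI]
  rd@[11:10]=0x0 ⇒ x0
  imm@[9:0]=0x3cb ⇒ #971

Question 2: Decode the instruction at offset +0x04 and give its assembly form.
@+04  little-endian(00 96) = 0x9600
  op=0x9600>>12=0x9 ⇒ mov (RR)
  [11:10] rd=1 = x1
  [9:8] rs=2 = x2

mov x2, x1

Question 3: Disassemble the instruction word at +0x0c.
cpi #310, x0

[0c] 36 61 → 0x6136
  opcode bits[15:12]=0x6: cpi/RI
  rd: (w>>10)&0x3=0x0 → x0
  imm: (w>>0)&0x3ff=0x136 → #310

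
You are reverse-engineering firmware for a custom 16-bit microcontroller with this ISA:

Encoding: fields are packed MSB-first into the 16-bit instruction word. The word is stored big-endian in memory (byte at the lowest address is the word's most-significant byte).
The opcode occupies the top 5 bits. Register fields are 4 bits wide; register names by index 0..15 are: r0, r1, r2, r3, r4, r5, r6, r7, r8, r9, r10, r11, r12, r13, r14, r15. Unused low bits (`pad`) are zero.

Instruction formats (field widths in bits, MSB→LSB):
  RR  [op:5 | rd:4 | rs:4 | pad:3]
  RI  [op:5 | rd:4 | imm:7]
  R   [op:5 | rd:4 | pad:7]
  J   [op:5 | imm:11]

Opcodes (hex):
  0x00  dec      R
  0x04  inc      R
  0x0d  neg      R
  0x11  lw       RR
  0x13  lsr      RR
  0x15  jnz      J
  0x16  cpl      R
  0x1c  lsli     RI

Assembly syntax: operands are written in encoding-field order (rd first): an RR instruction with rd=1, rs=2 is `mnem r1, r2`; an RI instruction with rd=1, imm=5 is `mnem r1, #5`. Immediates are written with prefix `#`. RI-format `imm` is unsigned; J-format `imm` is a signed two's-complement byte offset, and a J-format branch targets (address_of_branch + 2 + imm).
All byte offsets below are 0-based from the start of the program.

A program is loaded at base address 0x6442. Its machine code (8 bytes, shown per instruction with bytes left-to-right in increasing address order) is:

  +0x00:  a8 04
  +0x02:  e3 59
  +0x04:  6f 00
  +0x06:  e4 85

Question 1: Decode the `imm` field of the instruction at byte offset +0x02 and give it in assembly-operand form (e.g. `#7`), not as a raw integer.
off 0x02: read e3 59 as big → 0xe359
  op=0xe359>>11=0x1c ⇒ lsli (RI)
  [10:7] rd=6 = r6
  [6:0] imm=89 = #89

#89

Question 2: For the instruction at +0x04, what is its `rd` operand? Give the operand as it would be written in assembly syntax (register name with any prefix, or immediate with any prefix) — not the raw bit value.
@+04  big-endian(6f 00) = 0x6f00
  top 5b → 0xd → neg [R]
  [10:7] rd=14 = r14

r14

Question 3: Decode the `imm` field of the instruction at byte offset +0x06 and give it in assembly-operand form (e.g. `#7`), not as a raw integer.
#5

+0x06: e4 85 ⇒ word 0xe485 (big)
  op=0xe485>>11=0x1c ⇒ lsli (RI)
  rd: (w>>7)&0xf=0x9 → r9
  imm: (w>>0)&0x7f=0x5 → #5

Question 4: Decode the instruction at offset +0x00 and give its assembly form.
[00] a8 04 → 0xa804
  op=0xa804>>11=0x15 ⇒ jnz (J)
  [10:0] imm=4 = #4

jnz #4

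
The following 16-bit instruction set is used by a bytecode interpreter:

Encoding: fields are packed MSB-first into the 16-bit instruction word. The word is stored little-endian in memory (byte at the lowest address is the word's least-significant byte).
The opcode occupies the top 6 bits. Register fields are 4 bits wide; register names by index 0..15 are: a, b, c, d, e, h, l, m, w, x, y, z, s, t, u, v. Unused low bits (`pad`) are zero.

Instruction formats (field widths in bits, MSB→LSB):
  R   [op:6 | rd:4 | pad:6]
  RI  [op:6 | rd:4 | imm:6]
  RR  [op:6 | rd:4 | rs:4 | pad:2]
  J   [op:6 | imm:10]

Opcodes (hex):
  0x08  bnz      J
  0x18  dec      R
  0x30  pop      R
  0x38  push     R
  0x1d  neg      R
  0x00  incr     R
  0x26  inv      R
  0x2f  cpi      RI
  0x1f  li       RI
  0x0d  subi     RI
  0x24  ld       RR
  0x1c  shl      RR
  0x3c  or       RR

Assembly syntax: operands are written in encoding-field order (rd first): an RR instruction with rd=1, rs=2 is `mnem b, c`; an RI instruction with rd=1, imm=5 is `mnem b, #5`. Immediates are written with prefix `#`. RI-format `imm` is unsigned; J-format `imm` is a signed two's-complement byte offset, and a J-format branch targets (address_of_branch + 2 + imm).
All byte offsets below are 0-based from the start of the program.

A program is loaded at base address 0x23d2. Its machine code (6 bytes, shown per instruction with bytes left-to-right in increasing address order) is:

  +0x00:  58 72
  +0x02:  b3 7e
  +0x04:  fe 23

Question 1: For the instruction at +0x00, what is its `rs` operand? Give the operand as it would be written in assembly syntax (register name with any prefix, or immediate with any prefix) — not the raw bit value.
l

@+00  little-endian(58 72) = 0x7258
  opcode bits[15:10]=0x1c: shl/RR
  rd@[9:6]=0x9 ⇒ x
  rs@[5:2]=0x6 ⇒ l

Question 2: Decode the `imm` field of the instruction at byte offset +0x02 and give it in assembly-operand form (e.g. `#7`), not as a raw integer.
[02] b3 7e → 0x7eb3
  opcode bits[15:10]=0x1f: li/RI
  rd: (w>>6)&0xf=0xa → y
  imm: (w>>0)&0x3f=0x33 → #51

#51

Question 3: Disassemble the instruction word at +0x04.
off 0x04: read fe 23 as little → 0x23fe
  op=0x23fe>>10=0x8 ⇒ bnz (J)
  [9:0] imm=1022 (s10→-2) = #-2

bnz #-2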